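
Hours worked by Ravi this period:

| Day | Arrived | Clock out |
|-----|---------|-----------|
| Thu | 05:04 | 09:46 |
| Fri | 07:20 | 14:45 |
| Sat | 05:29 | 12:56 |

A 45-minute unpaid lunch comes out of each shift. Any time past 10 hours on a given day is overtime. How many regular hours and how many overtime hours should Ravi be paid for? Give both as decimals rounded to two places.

Regular 17.32 hours, overtime 0.00 hours

Thu: 05:04–09:46 = 4 h 42 min; less 45 min break → 3 h 57 min
Fri: 07:20–14:45 = 7 h 25 min; less 45 min break → 6 h 40 min
Sat: 05:29–12:56 = 7 h 27 min; less 45 min break → 6 h 42 min
Thu reg 3 h 57 min / OT 0 h 0 min; Fri reg 6 h 40 min / OT 0 h 0 min; Sat reg 6 h 42 min / OT 0 h 0 min.
Totals: regular 17 h 19 min, overtime 0 h 0 min.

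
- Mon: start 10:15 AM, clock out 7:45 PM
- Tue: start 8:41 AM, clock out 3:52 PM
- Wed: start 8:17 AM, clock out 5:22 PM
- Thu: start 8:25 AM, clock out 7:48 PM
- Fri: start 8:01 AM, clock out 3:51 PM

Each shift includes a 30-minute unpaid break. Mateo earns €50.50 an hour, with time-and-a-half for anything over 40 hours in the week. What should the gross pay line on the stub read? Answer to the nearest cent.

Mon: 10:15 AM–7:45 PM = 9 h 30 min; less 30 min break → 9 h 0 min
Tue: 8:41 AM–3:52 PM = 7 h 11 min; less 30 min break → 6 h 41 min
Wed: 8:17 AM–5:22 PM = 9 h 5 min; less 30 min break → 8 h 35 min
Thu: 8:25 AM–7:48 PM = 11 h 23 min; less 30 min break → 10 h 53 min
Fri: 8:01 AM–3:51 PM = 7 h 50 min; less 30 min break → 7 h 20 min
Total worked: 42 h 29 min = 2549 min.
Regular 40 h 0 min = 2400 min at €50.50/h; overtime 2 h 29 min = 149 min at €75.75/h.
Pay = (2400 × €50.50 + 149 × €75.75) ÷ 60 = €2208.11.

€2208.11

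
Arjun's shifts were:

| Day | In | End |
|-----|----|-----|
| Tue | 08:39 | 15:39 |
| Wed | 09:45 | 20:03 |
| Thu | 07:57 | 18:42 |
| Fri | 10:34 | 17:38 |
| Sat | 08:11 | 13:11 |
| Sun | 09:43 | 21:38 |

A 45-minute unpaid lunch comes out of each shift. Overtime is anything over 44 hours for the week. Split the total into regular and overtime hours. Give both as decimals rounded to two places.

Regular 44.00 hours, overtime 3.53 hours

Tue: 08:39–15:39 = 7 h 0 min; less 45 min break → 6 h 15 min
Wed: 09:45–20:03 = 10 h 18 min; less 45 min break → 9 h 33 min
Thu: 07:57–18:42 = 10 h 45 min; less 45 min break → 10 h 0 min
Fri: 10:34–17:38 = 7 h 4 min; less 45 min break → 6 h 19 min
Sat: 08:11–13:11 = 5 h 0 min; less 45 min break → 4 h 15 min
Sun: 09:43–21:38 = 11 h 55 min; less 45 min break → 11 h 10 min
Total worked: 47 h 32 min = 47.53 h.
Threshold 44 h → overtime 3 h 32 min, regular 44 h 0 min.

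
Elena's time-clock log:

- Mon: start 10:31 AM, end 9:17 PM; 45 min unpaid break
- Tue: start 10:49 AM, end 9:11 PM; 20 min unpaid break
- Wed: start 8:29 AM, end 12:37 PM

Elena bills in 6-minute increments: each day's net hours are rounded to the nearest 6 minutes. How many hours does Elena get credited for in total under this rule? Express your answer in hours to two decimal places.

24.10 hours

Mon: 10:31 AM–9:17 PM = 10 h 46 min − 45 min = 10 h 1 min → rounds to 10 h 0 min
Tue: 10:49 AM–9:11 PM = 10 h 22 min − 20 min = 10 h 2 min → rounds to 10 h 0 min
Wed: 8:29 AM–12:37 PM = 4 h 8 min → rounds to 4 h 6 min
Total credited: 24 h 6 min.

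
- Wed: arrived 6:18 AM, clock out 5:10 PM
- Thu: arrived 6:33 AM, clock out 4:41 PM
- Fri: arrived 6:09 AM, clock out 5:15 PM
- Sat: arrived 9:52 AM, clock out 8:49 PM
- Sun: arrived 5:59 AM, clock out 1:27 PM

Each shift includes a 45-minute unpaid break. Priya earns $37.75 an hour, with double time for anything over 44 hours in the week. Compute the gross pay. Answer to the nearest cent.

Wed: 6:18 AM–5:10 PM = 10 h 52 min; less 45 min break → 10 h 7 min
Thu: 6:33 AM–4:41 PM = 10 h 8 min; less 45 min break → 9 h 23 min
Fri: 6:09 AM–5:15 PM = 11 h 6 min; less 45 min break → 10 h 21 min
Sat: 9:52 AM–8:49 PM = 10 h 57 min; less 45 min break → 10 h 12 min
Sun: 5:59 AM–1:27 PM = 7 h 28 min; less 45 min break → 6 h 43 min
Total worked: 46 h 46 min = 2806 min.
Regular 44 h 0 min = 2640 min at $37.75/h; overtime 2 h 46 min = 166 min at $75.50/h.
Pay = (2640 × $37.75 + 166 × $75.50) ÷ 60 = $1869.88.

$1869.88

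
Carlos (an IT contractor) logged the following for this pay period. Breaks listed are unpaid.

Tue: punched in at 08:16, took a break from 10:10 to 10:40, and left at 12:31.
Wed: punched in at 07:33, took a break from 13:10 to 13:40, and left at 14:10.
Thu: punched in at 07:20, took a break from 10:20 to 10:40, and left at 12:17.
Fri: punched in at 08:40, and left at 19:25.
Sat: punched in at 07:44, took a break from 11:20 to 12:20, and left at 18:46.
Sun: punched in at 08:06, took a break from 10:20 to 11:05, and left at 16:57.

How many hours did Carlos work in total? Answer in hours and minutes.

Tue: 08:16–12:31 = 4 h 15 min; less 30 min break → 3 h 45 min
Wed: 07:33–14:10 = 6 h 37 min; less 30 min break → 6 h 7 min
Thu: 07:20–12:17 = 4 h 57 min; less 20 min break → 4 h 37 min
Fri: 08:40–19:25 = 10 h 45 min
Sat: 07:44–18:46 = 11 h 2 min; less 60 min break → 10 h 2 min
Sun: 08:06–16:57 = 8 h 51 min; less 45 min break → 8 h 6 min
Total: 3 h 45 min + 6 h 7 min + 4 h 37 min + 10 h 45 min + 10 h 2 min + 8 h 6 min = 43 h 22 min.

43 h 22 min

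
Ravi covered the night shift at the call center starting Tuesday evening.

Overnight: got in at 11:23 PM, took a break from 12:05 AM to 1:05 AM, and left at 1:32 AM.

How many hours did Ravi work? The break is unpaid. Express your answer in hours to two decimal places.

Overnight: 11:23 PM → midnight = 0 h 37 min; midnight → 1:32 AM = 1 h 32 min; span 2 h 9 min; less 60 min break → 1 h 9 min

1.15 hours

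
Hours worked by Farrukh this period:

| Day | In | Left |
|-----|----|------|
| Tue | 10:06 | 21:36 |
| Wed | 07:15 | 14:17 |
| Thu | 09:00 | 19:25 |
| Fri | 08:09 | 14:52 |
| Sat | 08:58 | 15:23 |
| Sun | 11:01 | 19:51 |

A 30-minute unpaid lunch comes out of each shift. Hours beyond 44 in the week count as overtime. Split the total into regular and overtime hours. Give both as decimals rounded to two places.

Tue: 10:06–21:36 = 11 h 30 min; less 30 min break → 11 h 0 min
Wed: 07:15–14:17 = 7 h 2 min; less 30 min break → 6 h 32 min
Thu: 09:00–19:25 = 10 h 25 min; less 30 min break → 9 h 55 min
Fri: 08:09–14:52 = 6 h 43 min; less 30 min break → 6 h 13 min
Sat: 08:58–15:23 = 6 h 25 min; less 30 min break → 5 h 55 min
Sun: 11:01–19:51 = 8 h 50 min; less 30 min break → 8 h 20 min
Total worked: 47 h 55 min = 47.92 h.
Threshold 44 h → overtime 3 h 55 min, regular 44 h 0 min.

Regular 44.00 hours, overtime 3.92 hours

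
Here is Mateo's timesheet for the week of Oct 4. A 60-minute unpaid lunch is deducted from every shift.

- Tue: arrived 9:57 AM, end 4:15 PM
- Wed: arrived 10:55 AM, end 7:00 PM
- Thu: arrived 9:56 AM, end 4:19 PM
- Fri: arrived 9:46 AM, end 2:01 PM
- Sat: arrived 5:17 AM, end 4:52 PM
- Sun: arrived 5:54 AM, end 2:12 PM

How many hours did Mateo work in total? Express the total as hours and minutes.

Tue: 9:57 AM–4:15 PM = 6 h 18 min; less 60 min break → 5 h 18 min
Wed: 10:55 AM–7:00 PM = 8 h 5 min; less 60 min break → 7 h 5 min
Thu: 9:56 AM–4:19 PM = 6 h 23 min; less 60 min break → 5 h 23 min
Fri: 9:46 AM–2:01 PM = 4 h 15 min; less 60 min break → 3 h 15 min
Sat: 5:17 AM–4:52 PM = 11 h 35 min; less 60 min break → 10 h 35 min
Sun: 5:54 AM–2:12 PM = 8 h 18 min; less 60 min break → 7 h 18 min
Total: 5 h 18 min + 7 h 5 min + 5 h 23 min + 3 h 15 min + 10 h 35 min + 7 h 18 min = 38 h 54 min.

38 h 54 min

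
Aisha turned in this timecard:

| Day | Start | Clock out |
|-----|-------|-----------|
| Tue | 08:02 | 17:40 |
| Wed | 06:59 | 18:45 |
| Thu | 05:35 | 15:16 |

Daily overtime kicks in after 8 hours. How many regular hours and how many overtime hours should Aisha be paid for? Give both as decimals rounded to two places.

Tue: 08:02–17:40 = 9 h 38 min
Wed: 06:59–18:45 = 11 h 46 min
Thu: 05:35–15:16 = 9 h 41 min
Tue reg 8 h 0 min / OT 1 h 38 min; Wed reg 8 h 0 min / OT 3 h 46 min; Thu reg 8 h 0 min / OT 1 h 41 min.
Totals: regular 24 h 0 min, overtime 7 h 5 min.

Regular 24.00 hours, overtime 7.08 hours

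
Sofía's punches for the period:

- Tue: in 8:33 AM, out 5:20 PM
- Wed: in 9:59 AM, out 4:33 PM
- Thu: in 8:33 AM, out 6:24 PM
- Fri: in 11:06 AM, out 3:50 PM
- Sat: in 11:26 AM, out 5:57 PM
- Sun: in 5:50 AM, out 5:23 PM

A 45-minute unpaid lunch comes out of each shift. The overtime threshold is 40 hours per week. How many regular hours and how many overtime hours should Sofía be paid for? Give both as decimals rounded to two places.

Tue: 8:33 AM–5:20 PM = 8 h 47 min; less 45 min break → 8 h 2 min
Wed: 9:59 AM–4:33 PM = 6 h 34 min; less 45 min break → 5 h 49 min
Thu: 8:33 AM–6:24 PM = 9 h 51 min; less 45 min break → 9 h 6 min
Fri: 11:06 AM–3:50 PM = 4 h 44 min; less 45 min break → 3 h 59 min
Sat: 11:26 AM–5:57 PM = 6 h 31 min; less 45 min break → 5 h 46 min
Sun: 5:50 AM–5:23 PM = 11 h 33 min; less 45 min break → 10 h 48 min
Total worked: 43 h 30 min = 43.50 h.
Threshold 40 h → overtime 3 h 30 min, regular 40 h 0 min.

Regular 40.00 hours, overtime 3.50 hours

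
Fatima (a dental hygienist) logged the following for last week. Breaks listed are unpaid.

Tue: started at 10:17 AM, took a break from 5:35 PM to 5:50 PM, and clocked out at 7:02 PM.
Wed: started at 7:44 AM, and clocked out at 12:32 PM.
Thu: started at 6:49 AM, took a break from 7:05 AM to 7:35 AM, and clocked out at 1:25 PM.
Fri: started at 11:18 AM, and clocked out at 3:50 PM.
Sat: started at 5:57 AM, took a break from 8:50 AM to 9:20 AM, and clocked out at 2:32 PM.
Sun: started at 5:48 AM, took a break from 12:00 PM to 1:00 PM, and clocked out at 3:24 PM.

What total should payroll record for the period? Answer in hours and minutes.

40 h 37 min

Tue: 10:17 AM–7:02 PM = 8 h 45 min; less 15 min break → 8 h 30 min
Wed: 7:44 AM–12:32 PM = 4 h 48 min
Thu: 6:49 AM–1:25 PM = 6 h 36 min; less 30 min break → 6 h 6 min
Fri: 11:18 AM–3:50 PM = 4 h 32 min
Sat: 5:57 AM–2:32 PM = 8 h 35 min; less 30 min break → 8 h 5 min
Sun: 5:48 AM–3:24 PM = 9 h 36 min; less 60 min break → 8 h 36 min
Total: 8 h 30 min + 4 h 48 min + 6 h 6 min + 4 h 32 min + 8 h 5 min + 8 h 36 min = 40 h 37 min.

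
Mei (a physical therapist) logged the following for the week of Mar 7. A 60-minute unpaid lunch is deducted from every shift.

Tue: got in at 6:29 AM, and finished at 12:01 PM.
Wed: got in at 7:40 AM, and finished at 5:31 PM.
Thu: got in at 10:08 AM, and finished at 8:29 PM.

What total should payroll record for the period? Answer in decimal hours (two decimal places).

22.73 hours

Tue: 6:29 AM–12:01 PM = 5 h 32 min; less 60 min break → 4 h 32 min
Wed: 7:40 AM–5:31 PM = 9 h 51 min; less 60 min break → 8 h 51 min
Thu: 10:08 AM–8:29 PM = 10 h 21 min; less 60 min break → 9 h 21 min
Total: 4 h 32 min + 8 h 51 min + 9 h 21 min = 22 h 44 min.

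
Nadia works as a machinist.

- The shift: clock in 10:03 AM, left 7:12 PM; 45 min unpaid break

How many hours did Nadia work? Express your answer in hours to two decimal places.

The shift: 10:03 AM–7:12 PM = 9 h 9 min; less 45 min break → 8 h 24 min

8.40 hours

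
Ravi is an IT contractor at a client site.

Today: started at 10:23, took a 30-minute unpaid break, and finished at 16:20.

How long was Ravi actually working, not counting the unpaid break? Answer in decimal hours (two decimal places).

5.45 hours

Today: 10:23–16:20 = 5 h 57 min; less 30 min break → 5 h 27 min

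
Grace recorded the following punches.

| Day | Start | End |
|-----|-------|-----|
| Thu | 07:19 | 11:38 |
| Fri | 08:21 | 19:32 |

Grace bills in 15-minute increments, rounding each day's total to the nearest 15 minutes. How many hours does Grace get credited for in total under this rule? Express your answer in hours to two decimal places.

Thu: 07:19–11:38 = 4 h 19 min → rounds to 4 h 15 min
Fri: 08:21–19:32 = 11 h 11 min → rounds to 11 h 15 min
Total credited: 15 h 30 min.

15.50 hours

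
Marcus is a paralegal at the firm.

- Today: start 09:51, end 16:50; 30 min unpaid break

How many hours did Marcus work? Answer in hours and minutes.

6 h 29 min

Today: 09:51–16:50 = 6 h 59 min; less 30 min break → 6 h 29 min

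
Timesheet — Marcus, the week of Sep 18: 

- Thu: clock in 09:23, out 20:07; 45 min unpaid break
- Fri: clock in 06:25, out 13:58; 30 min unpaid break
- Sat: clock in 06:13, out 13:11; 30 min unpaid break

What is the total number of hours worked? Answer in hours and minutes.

Thu: 09:23–20:07 = 10 h 44 min; less 45 min break → 9 h 59 min
Fri: 06:25–13:58 = 7 h 33 min; less 30 min break → 7 h 3 min
Sat: 06:13–13:11 = 6 h 58 min; less 30 min break → 6 h 28 min
Total: 9 h 59 min + 7 h 3 min + 6 h 28 min = 23 h 30 min.

23 h 30 min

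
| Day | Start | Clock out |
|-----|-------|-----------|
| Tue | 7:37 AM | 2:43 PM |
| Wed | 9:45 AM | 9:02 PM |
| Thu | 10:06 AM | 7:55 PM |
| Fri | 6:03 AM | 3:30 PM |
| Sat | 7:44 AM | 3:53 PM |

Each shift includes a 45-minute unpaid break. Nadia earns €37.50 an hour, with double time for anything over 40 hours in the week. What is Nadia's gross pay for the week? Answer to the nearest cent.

Tue: 7:37 AM–2:43 PM = 7 h 6 min; less 45 min break → 6 h 21 min
Wed: 9:45 AM–9:02 PM = 11 h 17 min; less 45 min break → 10 h 32 min
Thu: 10:06 AM–7:55 PM = 9 h 49 min; less 45 min break → 9 h 4 min
Fri: 6:03 AM–3:30 PM = 9 h 27 min; less 45 min break → 8 h 42 min
Sat: 7:44 AM–3:53 PM = 8 h 9 min; less 45 min break → 7 h 24 min
Total worked: 42 h 3 min = 2523 min.
Regular 40 h 0 min = 2400 min at €37.50/h; overtime 2 h 3 min = 123 min at €75.00/h.
Pay = (2400 × €37.50 + 123 × €75.00) ÷ 60 = €1653.75.

€1653.75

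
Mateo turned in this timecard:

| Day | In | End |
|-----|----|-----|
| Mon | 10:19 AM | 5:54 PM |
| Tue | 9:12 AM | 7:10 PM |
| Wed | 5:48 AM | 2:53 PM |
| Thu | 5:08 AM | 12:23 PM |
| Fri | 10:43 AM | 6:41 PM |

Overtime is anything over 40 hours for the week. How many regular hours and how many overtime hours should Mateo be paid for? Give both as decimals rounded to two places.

Mon: 10:19 AM–5:54 PM = 7 h 35 min
Tue: 9:12 AM–7:10 PM = 9 h 58 min
Wed: 5:48 AM–2:53 PM = 9 h 5 min
Thu: 5:08 AM–12:23 PM = 7 h 15 min
Fri: 10:43 AM–6:41 PM = 7 h 58 min
Total worked: 41 h 51 min = 41.85 h.
Threshold 40 h → overtime 1 h 51 min, regular 40 h 0 min.

Regular 40.00 hours, overtime 1.85 hours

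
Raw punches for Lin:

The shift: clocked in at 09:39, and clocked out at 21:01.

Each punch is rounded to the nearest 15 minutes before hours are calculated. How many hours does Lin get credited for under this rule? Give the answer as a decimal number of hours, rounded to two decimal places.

The shift: in 09:39→09:45, out 21:01→21:00; 11 h 15 min

11.25 hours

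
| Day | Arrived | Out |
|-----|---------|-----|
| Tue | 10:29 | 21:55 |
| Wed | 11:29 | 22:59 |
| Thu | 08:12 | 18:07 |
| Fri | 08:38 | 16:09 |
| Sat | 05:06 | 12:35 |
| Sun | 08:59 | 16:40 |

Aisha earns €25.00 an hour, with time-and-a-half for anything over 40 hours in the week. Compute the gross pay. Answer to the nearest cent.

€1582.50

Tue: 10:29–21:55 = 11 h 26 min
Wed: 11:29–22:59 = 11 h 30 min
Thu: 08:12–18:07 = 9 h 55 min
Fri: 08:38–16:09 = 7 h 31 min
Sat: 05:06–12:35 = 7 h 29 min
Sun: 08:59–16:40 = 7 h 41 min
Total worked: 55 h 32 min = 3332 min.
Regular 40 h 0 min = 2400 min at €25.00/h; overtime 15 h 32 min = 932 min at €37.50/h.
Pay = (2400 × €25.00 + 932 × €37.50) ÷ 60 = €1582.50.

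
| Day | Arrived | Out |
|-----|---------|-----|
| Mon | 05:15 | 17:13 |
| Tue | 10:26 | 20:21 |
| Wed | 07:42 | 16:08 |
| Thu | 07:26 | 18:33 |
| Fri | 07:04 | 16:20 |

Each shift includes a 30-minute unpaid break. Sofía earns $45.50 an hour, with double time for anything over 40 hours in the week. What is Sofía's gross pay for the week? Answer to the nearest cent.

Mon: 05:15–17:13 = 11 h 58 min; less 30 min break → 11 h 28 min
Tue: 10:26–20:21 = 9 h 55 min; less 30 min break → 9 h 25 min
Wed: 07:42–16:08 = 8 h 26 min; less 30 min break → 7 h 56 min
Thu: 07:26–18:33 = 11 h 7 min; less 30 min break → 10 h 37 min
Fri: 07:04–16:20 = 9 h 16 min; less 30 min break → 8 h 46 min
Total worked: 48 h 12 min = 2892 min.
Regular 40 h 0 min = 2400 min at $45.50/h; overtime 8 h 12 min = 492 min at $91.00/h.
Pay = (2400 × $45.50 + 492 × $91.00) ÷ 60 = $2566.20.

$2566.20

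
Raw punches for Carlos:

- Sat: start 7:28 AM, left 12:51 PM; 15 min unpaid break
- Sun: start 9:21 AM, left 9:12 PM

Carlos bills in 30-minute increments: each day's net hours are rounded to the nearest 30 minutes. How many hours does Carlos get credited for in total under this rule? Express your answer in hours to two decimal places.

17.00 hours

Sat: 7:28 AM–12:51 PM = 5 h 23 min − 15 min = 5 h 8 min → rounds to 5 h 0 min
Sun: 9:21 AM–9:12 PM = 11 h 51 min → rounds to 12 h 0 min
Total credited: 17 h 0 min.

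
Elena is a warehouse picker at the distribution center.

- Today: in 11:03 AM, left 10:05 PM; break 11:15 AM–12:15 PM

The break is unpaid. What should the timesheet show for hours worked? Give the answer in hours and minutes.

10 h 2 min

Today: 11:03 AM–10:05 PM = 11 h 2 min; less 60 min break → 10 h 2 min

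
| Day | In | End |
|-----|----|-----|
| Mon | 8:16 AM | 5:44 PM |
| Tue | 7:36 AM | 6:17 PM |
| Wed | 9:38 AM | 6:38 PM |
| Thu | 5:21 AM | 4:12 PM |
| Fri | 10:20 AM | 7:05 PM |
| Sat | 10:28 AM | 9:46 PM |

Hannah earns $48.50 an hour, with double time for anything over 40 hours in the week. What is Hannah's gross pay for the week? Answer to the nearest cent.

Mon: 8:16 AM–5:44 PM = 9 h 28 min
Tue: 7:36 AM–6:17 PM = 10 h 41 min
Wed: 9:38 AM–6:38 PM = 9 h 0 min
Thu: 5:21 AM–4:12 PM = 10 h 51 min
Fri: 10:20 AM–7:05 PM = 8 h 45 min
Sat: 10:28 AM–9:46 PM = 11 h 18 min
Total worked: 60 h 3 min = 3603 min.
Regular 40 h 0 min = 2400 min at $48.50/h; overtime 20 h 3 min = 1203 min at $97.00/h.
Pay = (2400 × $48.50 + 1203 × $97.00) ÷ 60 = $3884.85.

$3884.85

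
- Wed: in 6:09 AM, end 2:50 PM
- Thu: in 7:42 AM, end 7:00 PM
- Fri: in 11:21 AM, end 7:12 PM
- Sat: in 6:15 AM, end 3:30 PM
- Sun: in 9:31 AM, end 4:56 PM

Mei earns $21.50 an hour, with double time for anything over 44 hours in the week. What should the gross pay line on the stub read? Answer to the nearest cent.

$967.50

Wed: 6:09 AM–2:50 PM = 8 h 41 min
Thu: 7:42 AM–7:00 PM = 11 h 18 min
Fri: 11:21 AM–7:12 PM = 7 h 51 min
Sat: 6:15 AM–3:30 PM = 9 h 15 min
Sun: 9:31 AM–4:56 PM = 7 h 25 min
Total worked: 44 h 30 min = 2670 min.
Regular 44 h 0 min = 2640 min at $21.50/h; overtime 0 h 30 min = 30 min at $43.00/h.
Pay = (2640 × $21.50 + 30 × $43.00) ÷ 60 = $967.50.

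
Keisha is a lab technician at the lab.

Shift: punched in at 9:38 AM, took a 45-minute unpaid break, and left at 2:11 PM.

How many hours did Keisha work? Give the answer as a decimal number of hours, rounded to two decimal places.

3.80 hours

Shift: 9:38 AM–2:11 PM = 4 h 33 min; less 45 min break → 3 h 48 min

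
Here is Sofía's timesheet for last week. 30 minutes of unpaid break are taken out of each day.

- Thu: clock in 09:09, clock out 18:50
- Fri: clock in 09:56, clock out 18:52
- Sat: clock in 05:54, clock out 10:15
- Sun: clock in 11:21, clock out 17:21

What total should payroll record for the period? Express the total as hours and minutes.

Thu: 09:09–18:50 = 9 h 41 min; less 30 min break → 9 h 11 min
Fri: 09:56–18:52 = 8 h 56 min; less 30 min break → 8 h 26 min
Sat: 05:54–10:15 = 4 h 21 min; less 30 min break → 3 h 51 min
Sun: 11:21–17:21 = 6 h 0 min; less 30 min break → 5 h 30 min
Total: 9 h 11 min + 8 h 26 min + 3 h 51 min + 5 h 30 min = 26 h 58 min.

26 h 58 min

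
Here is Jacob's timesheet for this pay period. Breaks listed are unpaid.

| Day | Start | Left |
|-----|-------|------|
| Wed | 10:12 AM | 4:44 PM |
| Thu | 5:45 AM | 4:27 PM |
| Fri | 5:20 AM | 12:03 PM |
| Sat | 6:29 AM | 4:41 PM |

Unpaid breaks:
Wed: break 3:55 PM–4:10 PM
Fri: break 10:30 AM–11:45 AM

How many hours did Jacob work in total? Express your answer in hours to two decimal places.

Wed: 10:12 AM–4:44 PM = 6 h 32 min; less 15 min break → 6 h 17 min
Thu: 5:45 AM–4:27 PM = 10 h 42 min
Fri: 5:20 AM–12:03 PM = 6 h 43 min; less 75 min break → 5 h 28 min
Sat: 6:29 AM–4:41 PM = 10 h 12 min
Total: 6 h 17 min + 10 h 42 min + 5 h 28 min + 10 h 12 min = 32 h 39 min.

32.65 hours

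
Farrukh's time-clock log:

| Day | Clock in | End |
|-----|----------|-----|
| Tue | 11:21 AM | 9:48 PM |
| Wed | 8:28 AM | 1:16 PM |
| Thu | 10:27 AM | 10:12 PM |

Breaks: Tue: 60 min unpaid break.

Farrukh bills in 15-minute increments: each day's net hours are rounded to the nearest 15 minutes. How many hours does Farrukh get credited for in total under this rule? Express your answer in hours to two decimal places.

Tue: 11:21 AM–9:48 PM = 10 h 27 min − 60 min = 9 h 27 min → rounds to 9 h 30 min
Wed: 8:28 AM–1:16 PM = 4 h 48 min → rounds to 4 h 45 min
Thu: 10:27 AM–10:12 PM = 11 h 45 min → rounds to 11 h 45 min
Total credited: 26 h 0 min.

26.00 hours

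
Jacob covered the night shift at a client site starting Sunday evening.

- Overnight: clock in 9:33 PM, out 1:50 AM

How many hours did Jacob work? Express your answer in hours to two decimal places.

4.28 hours

Overnight: 9:33 PM → midnight = 2 h 27 min; midnight → 1:50 AM = 1 h 50 min; span 4 h 17 min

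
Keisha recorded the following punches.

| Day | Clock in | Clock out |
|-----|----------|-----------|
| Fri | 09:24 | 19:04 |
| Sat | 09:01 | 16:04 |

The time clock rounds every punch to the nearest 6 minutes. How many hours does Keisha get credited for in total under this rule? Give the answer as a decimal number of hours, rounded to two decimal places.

16.80 hours

Fri: in 09:24→09:24, out 19:04→19:06; 9 h 42 min
Sat: in 09:01→09:00, out 16:04→16:06; 7 h 6 min
Total credited: 16 h 48 min.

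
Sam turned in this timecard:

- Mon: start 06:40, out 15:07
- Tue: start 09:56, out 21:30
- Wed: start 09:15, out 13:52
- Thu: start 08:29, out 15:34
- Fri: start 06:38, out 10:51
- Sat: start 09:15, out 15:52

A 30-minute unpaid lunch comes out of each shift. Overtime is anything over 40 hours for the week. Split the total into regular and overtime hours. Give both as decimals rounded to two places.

Mon: 06:40–15:07 = 8 h 27 min; less 30 min break → 7 h 57 min
Tue: 09:56–21:30 = 11 h 34 min; less 30 min break → 11 h 4 min
Wed: 09:15–13:52 = 4 h 37 min; less 30 min break → 4 h 7 min
Thu: 08:29–15:34 = 7 h 5 min; less 30 min break → 6 h 35 min
Fri: 06:38–10:51 = 4 h 13 min; less 30 min break → 3 h 43 min
Sat: 09:15–15:52 = 6 h 37 min; less 30 min break → 6 h 7 min
Total worked: 39 h 33 min = 39.55 h.
Threshold 40 h → overtime 0 h 0 min, regular 39 h 33 min.

Regular 39.55 hours, overtime 0.00 hours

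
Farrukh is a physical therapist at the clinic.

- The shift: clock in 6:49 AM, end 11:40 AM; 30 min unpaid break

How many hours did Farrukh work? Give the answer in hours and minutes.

4 h 21 min

The shift: 6:49 AM–11:40 AM = 4 h 51 min; less 30 min break → 4 h 21 min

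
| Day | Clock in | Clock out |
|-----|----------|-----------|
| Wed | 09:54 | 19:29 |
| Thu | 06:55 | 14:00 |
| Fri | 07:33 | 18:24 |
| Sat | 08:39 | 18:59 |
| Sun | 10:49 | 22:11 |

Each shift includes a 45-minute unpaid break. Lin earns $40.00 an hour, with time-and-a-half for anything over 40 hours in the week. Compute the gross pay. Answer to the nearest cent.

Wed: 09:54–19:29 = 9 h 35 min; less 45 min break → 8 h 50 min
Thu: 06:55–14:00 = 7 h 5 min; less 45 min break → 6 h 20 min
Fri: 07:33–18:24 = 10 h 51 min; less 45 min break → 10 h 6 min
Sat: 08:39–18:59 = 10 h 20 min; less 45 min break → 9 h 35 min
Sun: 10:49–22:11 = 11 h 22 min; less 45 min break → 10 h 37 min
Total worked: 45 h 28 min = 2728 min.
Regular 40 h 0 min = 2400 min at $40.00/h; overtime 5 h 28 min = 328 min at $60.00/h.
Pay = (2400 × $40.00 + 328 × $60.00) ÷ 60 = $1928.00.

$1928.00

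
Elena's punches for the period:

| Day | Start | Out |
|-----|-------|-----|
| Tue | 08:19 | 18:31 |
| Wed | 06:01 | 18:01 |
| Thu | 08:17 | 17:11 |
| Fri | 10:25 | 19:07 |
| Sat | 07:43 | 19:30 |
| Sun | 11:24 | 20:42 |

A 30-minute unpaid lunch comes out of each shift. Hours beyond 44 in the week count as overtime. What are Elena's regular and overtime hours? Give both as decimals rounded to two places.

Regular 44.00 hours, overtime 13.88 hours

Tue: 08:19–18:31 = 10 h 12 min; less 30 min break → 9 h 42 min
Wed: 06:01–18:01 = 12 h 0 min; less 30 min break → 11 h 30 min
Thu: 08:17–17:11 = 8 h 54 min; less 30 min break → 8 h 24 min
Fri: 10:25–19:07 = 8 h 42 min; less 30 min break → 8 h 12 min
Sat: 07:43–19:30 = 11 h 47 min; less 30 min break → 11 h 17 min
Sun: 11:24–20:42 = 9 h 18 min; less 30 min break → 8 h 48 min
Total worked: 57 h 53 min = 57.88 h.
Threshold 44 h → overtime 13 h 53 min, regular 44 h 0 min.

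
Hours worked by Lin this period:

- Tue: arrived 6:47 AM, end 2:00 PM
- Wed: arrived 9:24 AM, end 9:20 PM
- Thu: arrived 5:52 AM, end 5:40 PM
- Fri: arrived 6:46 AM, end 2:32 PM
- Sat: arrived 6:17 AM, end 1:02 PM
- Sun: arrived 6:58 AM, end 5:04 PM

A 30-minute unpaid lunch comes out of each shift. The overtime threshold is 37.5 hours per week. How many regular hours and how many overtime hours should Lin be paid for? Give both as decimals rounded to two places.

Tue: 6:47 AM–2:00 PM = 7 h 13 min; less 30 min break → 6 h 43 min
Wed: 9:24 AM–9:20 PM = 11 h 56 min; less 30 min break → 11 h 26 min
Thu: 5:52 AM–5:40 PM = 11 h 48 min; less 30 min break → 11 h 18 min
Fri: 6:46 AM–2:32 PM = 7 h 46 min; less 30 min break → 7 h 16 min
Sat: 6:17 AM–1:02 PM = 6 h 45 min; less 30 min break → 6 h 15 min
Sun: 6:58 AM–5:04 PM = 10 h 6 min; less 30 min break → 9 h 36 min
Total worked: 52 h 34 min = 52.57 h.
Threshold 37.5 h → overtime 15 h 4 min, regular 37 h 30 min.

Regular 37.50 hours, overtime 15.07 hours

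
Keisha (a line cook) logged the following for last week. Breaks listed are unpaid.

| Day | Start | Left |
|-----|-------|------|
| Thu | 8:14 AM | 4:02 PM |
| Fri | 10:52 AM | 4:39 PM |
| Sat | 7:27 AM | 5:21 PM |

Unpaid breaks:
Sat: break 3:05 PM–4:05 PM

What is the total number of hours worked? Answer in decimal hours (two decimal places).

Thu: 8:14 AM–4:02 PM = 7 h 48 min
Fri: 10:52 AM–4:39 PM = 5 h 47 min
Sat: 7:27 AM–5:21 PM = 9 h 54 min; less 60 min break → 8 h 54 min
Total: 7 h 48 min + 5 h 47 min + 8 h 54 min = 22 h 29 min.

22.48 hours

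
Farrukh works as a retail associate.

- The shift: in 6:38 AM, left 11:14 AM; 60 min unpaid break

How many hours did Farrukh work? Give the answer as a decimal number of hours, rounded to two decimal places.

3.60 hours

The shift: 6:38 AM–11:14 AM = 4 h 36 min; less 60 min break → 3 h 36 min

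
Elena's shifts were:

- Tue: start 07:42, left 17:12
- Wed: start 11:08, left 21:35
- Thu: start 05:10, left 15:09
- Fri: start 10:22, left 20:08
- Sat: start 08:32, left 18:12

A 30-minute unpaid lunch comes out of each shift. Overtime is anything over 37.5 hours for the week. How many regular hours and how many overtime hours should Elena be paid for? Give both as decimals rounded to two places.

Regular 37.50 hours, overtime 9.37 hours

Tue: 07:42–17:12 = 9 h 30 min; less 30 min break → 9 h 0 min
Wed: 11:08–21:35 = 10 h 27 min; less 30 min break → 9 h 57 min
Thu: 05:10–15:09 = 9 h 59 min; less 30 min break → 9 h 29 min
Fri: 10:22–20:08 = 9 h 46 min; less 30 min break → 9 h 16 min
Sat: 08:32–18:12 = 9 h 40 min; less 30 min break → 9 h 10 min
Total worked: 46 h 52 min = 46.87 h.
Threshold 37.5 h → overtime 9 h 22 min, regular 37 h 30 min.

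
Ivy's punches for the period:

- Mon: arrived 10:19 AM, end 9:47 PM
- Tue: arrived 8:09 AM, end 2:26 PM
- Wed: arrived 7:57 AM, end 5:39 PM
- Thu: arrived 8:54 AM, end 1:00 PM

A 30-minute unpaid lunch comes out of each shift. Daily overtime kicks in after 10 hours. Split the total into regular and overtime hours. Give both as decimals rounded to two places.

Mon: 10:19 AM–9:47 PM = 11 h 28 min; less 30 min break → 10 h 58 min
Tue: 8:09 AM–2:26 PM = 6 h 17 min; less 30 min break → 5 h 47 min
Wed: 7:57 AM–5:39 PM = 9 h 42 min; less 30 min break → 9 h 12 min
Thu: 8:54 AM–1:00 PM = 4 h 6 min; less 30 min break → 3 h 36 min
Mon reg 10 h 0 min / OT 0 h 58 min; Tue reg 5 h 47 min / OT 0 h 0 min; Wed reg 9 h 12 min / OT 0 h 0 min; Thu reg 3 h 36 min / OT 0 h 0 min.
Totals: regular 28 h 35 min, overtime 0 h 58 min.

Regular 28.58 hours, overtime 0.97 hours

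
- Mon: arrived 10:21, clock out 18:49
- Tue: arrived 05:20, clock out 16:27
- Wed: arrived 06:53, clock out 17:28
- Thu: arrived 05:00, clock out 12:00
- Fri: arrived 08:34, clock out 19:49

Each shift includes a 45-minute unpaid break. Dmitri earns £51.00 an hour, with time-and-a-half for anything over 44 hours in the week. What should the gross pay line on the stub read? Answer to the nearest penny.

Mon: 10:21–18:49 = 8 h 28 min; less 45 min break → 7 h 43 min
Tue: 05:20–16:27 = 11 h 7 min; less 45 min break → 10 h 22 min
Wed: 06:53–17:28 = 10 h 35 min; less 45 min break → 9 h 50 min
Thu: 05:00–12:00 = 7 h 0 min; less 45 min break → 6 h 15 min
Fri: 08:34–19:49 = 11 h 15 min; less 45 min break → 10 h 30 min
Total worked: 44 h 40 min = 2680 min.
Regular 44 h 0 min = 2640 min at £51.00/h; overtime 0 h 40 min = 40 min at £76.50/h.
Pay = (2640 × £51.00 + 40 × £76.50) ÷ 60 = £2295.00.

£2295.00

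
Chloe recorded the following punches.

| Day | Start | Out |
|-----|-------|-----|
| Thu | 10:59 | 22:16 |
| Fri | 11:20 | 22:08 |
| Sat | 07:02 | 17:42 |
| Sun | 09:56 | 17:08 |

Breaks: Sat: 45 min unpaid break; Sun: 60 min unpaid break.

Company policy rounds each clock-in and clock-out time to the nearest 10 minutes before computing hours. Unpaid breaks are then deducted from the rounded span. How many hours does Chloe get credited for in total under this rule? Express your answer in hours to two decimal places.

Thu: in 10:59→11:00, out 22:16→22:20; 11 h 20 min
Fri: in 11:20→11:20, out 22:08→22:10; 10 h 50 min
Sat: in 07:02→07:00, out 17:42→17:40; 10 h 40 min − 45 min = 9 h 55 min
Sun: in 09:56→10:00, out 17:08→17:10; 7 h 10 min − 60 min = 6 h 10 min
Total credited: 38 h 15 min.

38.25 hours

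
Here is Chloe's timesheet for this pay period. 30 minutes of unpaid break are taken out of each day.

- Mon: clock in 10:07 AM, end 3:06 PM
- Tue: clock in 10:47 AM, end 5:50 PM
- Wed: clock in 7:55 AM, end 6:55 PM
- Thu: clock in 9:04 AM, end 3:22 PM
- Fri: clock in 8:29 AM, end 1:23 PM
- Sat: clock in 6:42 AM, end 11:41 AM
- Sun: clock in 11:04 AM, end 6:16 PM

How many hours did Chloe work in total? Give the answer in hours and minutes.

Mon: 10:07 AM–3:06 PM = 4 h 59 min; less 30 min break → 4 h 29 min
Tue: 10:47 AM–5:50 PM = 7 h 3 min; less 30 min break → 6 h 33 min
Wed: 7:55 AM–6:55 PM = 11 h 0 min; less 30 min break → 10 h 30 min
Thu: 9:04 AM–3:22 PM = 6 h 18 min; less 30 min break → 5 h 48 min
Fri: 8:29 AM–1:23 PM = 4 h 54 min; less 30 min break → 4 h 24 min
Sat: 6:42 AM–11:41 AM = 4 h 59 min; less 30 min break → 4 h 29 min
Sun: 11:04 AM–6:16 PM = 7 h 12 min; less 30 min break → 6 h 42 min
Total: 4 h 29 min + 6 h 33 min + 10 h 30 min + 5 h 48 min + 4 h 24 min + 4 h 29 min + 6 h 42 min = 42 h 55 min.

42 h 55 min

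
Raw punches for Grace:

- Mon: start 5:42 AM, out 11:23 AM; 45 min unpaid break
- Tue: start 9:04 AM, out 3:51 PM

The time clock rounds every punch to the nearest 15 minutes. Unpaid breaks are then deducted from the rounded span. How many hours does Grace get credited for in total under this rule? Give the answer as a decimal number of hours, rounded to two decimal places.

Mon: in 5:42 AM→5:45 AM, out 11:23 AM→11:30 AM; 5 h 45 min − 45 min = 5 h 0 min
Tue: in 9:04 AM→9:00 AM, out 3:51 PM→3:45 PM; 6 h 45 min
Total credited: 11 h 45 min.

11.75 hours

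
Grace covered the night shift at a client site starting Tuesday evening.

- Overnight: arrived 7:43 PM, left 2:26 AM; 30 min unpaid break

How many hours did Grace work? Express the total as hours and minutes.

Overnight: 7:43 PM → midnight = 4 h 17 min; midnight → 2:26 AM = 2 h 26 min; span 6 h 43 min; less 30 min break → 6 h 13 min

6 h 13 min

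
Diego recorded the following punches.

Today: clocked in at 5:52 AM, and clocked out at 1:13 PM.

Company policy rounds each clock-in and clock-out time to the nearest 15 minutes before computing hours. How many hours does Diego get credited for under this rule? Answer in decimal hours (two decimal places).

Today: in 5:52 AM→5:45 AM, out 1:13 PM→1:15 PM; 7 h 30 min

7.50 hours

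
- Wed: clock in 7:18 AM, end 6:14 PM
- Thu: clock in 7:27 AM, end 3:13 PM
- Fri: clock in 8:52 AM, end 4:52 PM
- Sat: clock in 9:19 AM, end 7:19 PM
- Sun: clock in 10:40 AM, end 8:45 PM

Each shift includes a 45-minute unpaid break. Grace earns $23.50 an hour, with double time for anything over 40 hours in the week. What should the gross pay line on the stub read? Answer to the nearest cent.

$1082.57

Wed: 7:18 AM–6:14 PM = 10 h 56 min; less 45 min break → 10 h 11 min
Thu: 7:27 AM–3:13 PM = 7 h 46 min; less 45 min break → 7 h 1 min
Fri: 8:52 AM–4:52 PM = 8 h 0 min; less 45 min break → 7 h 15 min
Sat: 9:19 AM–7:19 PM = 10 h 0 min; less 45 min break → 9 h 15 min
Sun: 10:40 AM–8:45 PM = 10 h 5 min; less 45 min break → 9 h 20 min
Total worked: 43 h 2 min = 2582 min.
Regular 40 h 0 min = 2400 min at $23.50/h; overtime 3 h 2 min = 182 min at $47.00/h.
Pay = (2400 × $23.50 + 182 × $47.00) ÷ 60 = $1082.57.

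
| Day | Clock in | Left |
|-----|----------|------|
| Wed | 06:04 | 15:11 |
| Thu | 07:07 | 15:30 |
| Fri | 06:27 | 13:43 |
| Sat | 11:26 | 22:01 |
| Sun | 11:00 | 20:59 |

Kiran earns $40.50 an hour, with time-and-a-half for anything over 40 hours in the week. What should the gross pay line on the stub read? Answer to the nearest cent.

Wed: 06:04–15:11 = 9 h 7 min
Thu: 07:07–15:30 = 8 h 23 min
Fri: 06:27–13:43 = 7 h 16 min
Sat: 11:26–22:01 = 10 h 35 min
Sun: 11:00–20:59 = 9 h 59 min
Total worked: 45 h 20 min = 2720 min.
Regular 40 h 0 min = 2400 min at $40.50/h; overtime 5 h 20 min = 320 min at $60.75/h.
Pay = (2400 × $40.50 + 320 × $60.75) ÷ 60 = $1944.00.

$1944.00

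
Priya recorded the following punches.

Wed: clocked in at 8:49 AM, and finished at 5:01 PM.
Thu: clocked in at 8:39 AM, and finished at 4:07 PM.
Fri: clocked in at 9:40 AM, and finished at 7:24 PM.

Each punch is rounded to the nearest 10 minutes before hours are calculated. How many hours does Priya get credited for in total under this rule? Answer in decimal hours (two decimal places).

25.33 hours

Wed: in 8:49 AM→8:50 AM, out 5:01 PM→5:00 PM; 8 h 10 min
Thu: in 8:39 AM→8:40 AM, out 4:07 PM→4:10 PM; 7 h 30 min
Fri: in 9:40 AM→9:40 AM, out 7:24 PM→7:20 PM; 9 h 40 min
Total credited: 25 h 20 min.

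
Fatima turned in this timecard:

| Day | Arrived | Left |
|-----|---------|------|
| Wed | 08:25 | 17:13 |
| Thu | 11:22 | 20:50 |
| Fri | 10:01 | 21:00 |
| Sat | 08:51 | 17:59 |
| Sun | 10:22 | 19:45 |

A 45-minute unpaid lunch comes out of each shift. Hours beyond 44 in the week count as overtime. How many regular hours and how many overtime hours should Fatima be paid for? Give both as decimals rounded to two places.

Wed: 08:25–17:13 = 8 h 48 min; less 45 min break → 8 h 3 min
Thu: 11:22–20:50 = 9 h 28 min; less 45 min break → 8 h 43 min
Fri: 10:01–21:00 = 10 h 59 min; less 45 min break → 10 h 14 min
Sat: 08:51–17:59 = 9 h 8 min; less 45 min break → 8 h 23 min
Sun: 10:22–19:45 = 9 h 23 min; less 45 min break → 8 h 38 min
Total worked: 44 h 1 min = 44.02 h.
Threshold 44 h → overtime 0 h 1 min, regular 44 h 0 min.

Regular 44.00 hours, overtime 0.02 hours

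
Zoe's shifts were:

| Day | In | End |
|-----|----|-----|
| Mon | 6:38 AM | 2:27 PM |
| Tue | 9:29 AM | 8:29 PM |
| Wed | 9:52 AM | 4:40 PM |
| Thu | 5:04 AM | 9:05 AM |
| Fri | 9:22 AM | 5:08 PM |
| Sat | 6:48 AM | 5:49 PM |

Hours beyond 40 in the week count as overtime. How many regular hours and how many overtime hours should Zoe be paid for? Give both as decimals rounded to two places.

Mon: 6:38 AM–2:27 PM = 7 h 49 min
Tue: 9:29 AM–8:29 PM = 11 h 0 min
Wed: 9:52 AM–4:40 PM = 6 h 48 min
Thu: 5:04 AM–9:05 AM = 4 h 1 min
Fri: 9:22 AM–5:08 PM = 7 h 46 min
Sat: 6:48 AM–5:49 PM = 11 h 1 min
Total worked: 48 h 25 min = 48.42 h.
Threshold 40 h → overtime 8 h 25 min, regular 40 h 0 min.

Regular 40.00 hours, overtime 8.42 hours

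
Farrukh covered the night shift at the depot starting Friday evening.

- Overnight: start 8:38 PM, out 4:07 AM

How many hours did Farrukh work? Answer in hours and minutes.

Overnight: 8:38 PM → midnight = 3 h 22 min; midnight → 4:07 AM = 4 h 7 min; span 7 h 29 min

7 h 29 min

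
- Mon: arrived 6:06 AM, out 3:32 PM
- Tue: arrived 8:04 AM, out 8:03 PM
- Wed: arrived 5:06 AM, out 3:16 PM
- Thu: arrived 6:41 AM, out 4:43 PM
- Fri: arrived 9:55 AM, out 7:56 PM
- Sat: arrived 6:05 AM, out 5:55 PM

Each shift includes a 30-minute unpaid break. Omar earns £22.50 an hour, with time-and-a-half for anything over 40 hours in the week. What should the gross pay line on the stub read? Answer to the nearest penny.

Mon: 6:06 AM–3:32 PM = 9 h 26 min; less 30 min break → 8 h 56 min
Tue: 8:04 AM–8:03 PM = 11 h 59 min; less 30 min break → 11 h 29 min
Wed: 5:06 AM–3:16 PM = 10 h 10 min; less 30 min break → 9 h 40 min
Thu: 6:41 AM–4:43 PM = 10 h 2 min; less 30 min break → 9 h 32 min
Fri: 9:55 AM–7:56 PM = 10 h 1 min; less 30 min break → 9 h 31 min
Sat: 6:05 AM–5:55 PM = 11 h 50 min; less 30 min break → 11 h 20 min
Total worked: 60 h 28 min = 3628 min.
Regular 40 h 0 min = 2400 min at £22.50/h; overtime 20 h 28 min = 1228 min at £33.75/h.
Pay = (2400 × £22.50 + 1228 × £33.75) ÷ 60 = £1590.75.

£1590.75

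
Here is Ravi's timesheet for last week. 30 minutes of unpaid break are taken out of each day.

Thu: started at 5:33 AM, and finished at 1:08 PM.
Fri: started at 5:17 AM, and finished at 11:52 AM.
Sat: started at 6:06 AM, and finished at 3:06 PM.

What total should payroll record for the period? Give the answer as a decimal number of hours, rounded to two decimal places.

Thu: 5:33 AM–1:08 PM = 7 h 35 min; less 30 min break → 7 h 5 min
Fri: 5:17 AM–11:52 AM = 6 h 35 min; less 30 min break → 6 h 5 min
Sat: 6:06 AM–3:06 PM = 9 h 0 min; less 30 min break → 8 h 30 min
Total: 7 h 5 min + 6 h 5 min + 8 h 30 min = 21 h 40 min.

21.67 hours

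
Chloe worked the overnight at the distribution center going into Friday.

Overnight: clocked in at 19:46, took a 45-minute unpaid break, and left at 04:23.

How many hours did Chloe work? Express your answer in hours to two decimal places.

7.87 hours

Overnight: 19:46 → midnight = 4 h 14 min; midnight → 04:23 = 4 h 23 min; span 8 h 37 min; less 45 min break → 7 h 52 min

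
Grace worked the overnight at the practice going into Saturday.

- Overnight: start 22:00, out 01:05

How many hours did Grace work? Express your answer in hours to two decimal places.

3.08 hours

Overnight: 22:00 → midnight = 2 h 0 min; midnight → 01:05 = 1 h 5 min; span 3 h 5 min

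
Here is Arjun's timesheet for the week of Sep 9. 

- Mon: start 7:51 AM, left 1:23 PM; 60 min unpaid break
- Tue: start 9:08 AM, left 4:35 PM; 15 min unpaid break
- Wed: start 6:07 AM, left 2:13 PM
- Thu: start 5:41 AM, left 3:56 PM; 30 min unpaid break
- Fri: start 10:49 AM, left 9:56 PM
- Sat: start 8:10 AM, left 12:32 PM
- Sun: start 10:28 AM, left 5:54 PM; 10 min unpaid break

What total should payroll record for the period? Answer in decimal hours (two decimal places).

52.33 hours

Mon: 7:51 AM–1:23 PM = 5 h 32 min; less 60 min break → 4 h 32 min
Tue: 9:08 AM–4:35 PM = 7 h 27 min; less 15 min break → 7 h 12 min
Wed: 6:07 AM–2:13 PM = 8 h 6 min
Thu: 5:41 AM–3:56 PM = 10 h 15 min; less 30 min break → 9 h 45 min
Fri: 10:49 AM–9:56 PM = 11 h 7 min
Sat: 8:10 AM–12:32 PM = 4 h 22 min
Sun: 10:28 AM–5:54 PM = 7 h 26 min; less 10 min break → 7 h 16 min
Total: 4 h 32 min + 7 h 12 min + 8 h 6 min + 9 h 45 min + 11 h 7 min + 4 h 22 min + 7 h 16 min = 52 h 20 min.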